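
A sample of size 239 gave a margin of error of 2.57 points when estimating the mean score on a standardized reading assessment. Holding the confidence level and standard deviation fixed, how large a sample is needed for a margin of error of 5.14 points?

Margin of error scales as 1/√n, so n₂ = n₁·(E₁/E₂)².
n₂ = 239 × (2.57/5.14)² = 239 × 0.25 = 59.75
Round up: n₂ = 60.

60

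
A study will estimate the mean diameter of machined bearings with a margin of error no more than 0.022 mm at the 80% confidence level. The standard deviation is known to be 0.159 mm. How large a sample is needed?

For a mean, the margin of error is E = z·σ/√n, so n = (zσ/E)².
At 80% confidence, z = 1.282.
n = (1.282 × 0.159 / 0.022)² = 85.85
Round up: n = 86.

86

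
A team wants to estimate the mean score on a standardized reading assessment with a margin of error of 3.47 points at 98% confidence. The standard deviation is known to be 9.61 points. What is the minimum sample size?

42

For a mean, the margin of error is E = z·σ/√n, so n = (zσ/E)².
At 98% confidence, z = 2.326.
n = (2.326 × 9.61 / 3.47)² = 41.50
Round up: n = 42.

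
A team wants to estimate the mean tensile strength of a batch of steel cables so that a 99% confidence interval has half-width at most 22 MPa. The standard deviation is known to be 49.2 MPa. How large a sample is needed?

For a mean, the margin of error is E = z·σ/√n, so n = (zσ/E)².
At 99% confidence, z = 2.576.
n = (2.576 × 49.2 / 22)² = 33.19
Round up: n = 34.

34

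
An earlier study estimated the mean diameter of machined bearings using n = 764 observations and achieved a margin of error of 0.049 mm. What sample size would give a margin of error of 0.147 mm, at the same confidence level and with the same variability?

Margin of error scales as 1/√n, so n₂ = n₁·(E₁/E₂)².
n₂ = 764 × (0.049/0.147)² = 764 × 0.1111 = 84.88
Round up: n₂ = 85.

85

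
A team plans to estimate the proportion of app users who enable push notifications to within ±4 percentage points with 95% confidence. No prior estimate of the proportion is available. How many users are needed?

601

For a proportion with margin E = 0.04 at 95% confidence, z = 1.960.
With no prior estimate, use p = 0.5, which maximizes p(1−p) at 0.25.
n = 0.25 × (z/E)² = 0.25 × (1.960/0.04)² = 600.25
Round up: n = 601.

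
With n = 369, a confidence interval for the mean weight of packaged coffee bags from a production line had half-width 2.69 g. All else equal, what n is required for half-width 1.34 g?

Margin of error scales as 1/√n, so n₂ = n₁·(E₁/E₂)².
n₂ = 369 × (2.69/1.34)² = 369 × 4.03 = 1487.07
Round up: n₂ = 1488.

n = 1488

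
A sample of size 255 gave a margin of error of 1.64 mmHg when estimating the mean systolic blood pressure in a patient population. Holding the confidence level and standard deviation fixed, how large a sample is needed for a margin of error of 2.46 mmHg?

114

Margin of error scales as 1/√n, so n₂ = n₁·(E₁/E₂)².
n₂ = 255 × (1.64/2.46)² = 255 × 0.4444 = 113.32
Round up: n₂ = 114.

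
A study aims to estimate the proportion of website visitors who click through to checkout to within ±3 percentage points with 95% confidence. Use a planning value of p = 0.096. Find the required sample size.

371

For a proportion with margin E = 0.03 at 95% confidence, z = 1.960.
n = p̂(1−p̂)(z/E)² = 0.096 × 0.904 × (1.960/0.03)² = 370.43
Round up: n = 371.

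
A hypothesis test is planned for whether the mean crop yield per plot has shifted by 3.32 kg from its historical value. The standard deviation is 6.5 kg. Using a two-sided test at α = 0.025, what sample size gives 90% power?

For a one-sample z-test, n = ((z_{α/2} + z_β)·σ/δ)².
z_{α/2} = 2.241 (two-sided α = 0.025); z_β = 1.282 (power 90% → β = 0.1).
n = (3.523 × 6.5 / 3.32)² = 47.57
Round up: n = 48.

48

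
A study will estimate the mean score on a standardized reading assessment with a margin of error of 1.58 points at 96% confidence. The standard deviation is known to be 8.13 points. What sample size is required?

n = 112

For a mean, the margin of error is E = z·σ/√n, so n = (zσ/E)².
At 96% confidence, z = 2.054.
n = (2.054 × 8.13 / 1.58)² = 111.70
Round up: n = 112.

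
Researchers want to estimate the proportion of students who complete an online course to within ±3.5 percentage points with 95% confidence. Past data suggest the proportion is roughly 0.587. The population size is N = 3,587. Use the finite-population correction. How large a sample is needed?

628

For a proportion with margin E = 0.035 at 95% confidence, z = 1.960.
n = p̂(1−p̂)(z/E)² = 0.587 × 0.413 × (1.960/0.035)² = 760.26 — call this n₀.
Finite-population correction with N = 3,587: n = n₀ / (1 + (n₀−1)/N) = 760.26 / 1.212 = 627.28
Round up: n = 628.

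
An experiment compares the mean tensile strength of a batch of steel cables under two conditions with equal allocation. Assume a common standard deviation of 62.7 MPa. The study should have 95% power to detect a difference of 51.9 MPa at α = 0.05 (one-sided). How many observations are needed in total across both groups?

64 total

For two equal groups, n per group = 2·((z_α + z_β)·σ/δ)².
z_α = 1.645; z_β = 1.645 (power 95%).
n = 2 × (3.290 × 62.7 / 51.9)² = 2 × 15.80 = 31.60
Round up: n = 32 per group.
Total across both groups: 2 × 32 = 64.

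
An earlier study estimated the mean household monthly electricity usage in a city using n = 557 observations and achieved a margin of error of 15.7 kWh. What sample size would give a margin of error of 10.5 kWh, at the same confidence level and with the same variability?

Margin of error scales as 1/√n, so n₂ = n₁·(E₁/E₂)².
n₂ = 557 × (15.7/10.5)² = 557 × 2.236 = 1245.45
Round up: n₂ = 1246.

1246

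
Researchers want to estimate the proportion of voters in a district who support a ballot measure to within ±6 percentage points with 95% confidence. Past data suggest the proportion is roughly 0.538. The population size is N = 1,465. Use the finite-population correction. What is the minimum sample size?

225

For a proportion with margin E = 0.06 at 95% confidence, z = 1.960.
n = p̂(1−p̂)(z/E)² = 0.538 × 0.462 × (1.960/0.06)² = 265.24 — call this n₀.
Finite-population correction with N = 1,465: n = n₀ / (1 + (n₀−1)/N) = 265.24 / 1.18 = 224.78
Round up: n = 225.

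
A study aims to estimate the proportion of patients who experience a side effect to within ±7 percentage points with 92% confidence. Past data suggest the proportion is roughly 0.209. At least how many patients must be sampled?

104

For a proportion with margin E = 0.07 at 92% confidence, z = 1.751.
n = p̂(1−p̂)(z/E)² = 0.209 × 0.791 × (1.751/0.07)² = 103.44
Round up: n = 104.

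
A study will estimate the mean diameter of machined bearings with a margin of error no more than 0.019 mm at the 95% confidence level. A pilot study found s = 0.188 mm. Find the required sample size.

377

For a mean, the margin of error is E = z·σ/√n, so n = (zσ/E)².
At 95% confidence, z = 1.960.
n = (1.960 × 0.188 / 0.019)² = 376.11
Round up: n = 377.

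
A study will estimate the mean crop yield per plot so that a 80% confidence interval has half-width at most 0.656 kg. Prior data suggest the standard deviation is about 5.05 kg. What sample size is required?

n = 98

For a mean, the margin of error is E = z·σ/√n, so n = (zσ/E)².
At 80% confidence, z = 1.282.
n = (1.282 × 5.05 / 0.656)² = 97.40
Round up: n = 98.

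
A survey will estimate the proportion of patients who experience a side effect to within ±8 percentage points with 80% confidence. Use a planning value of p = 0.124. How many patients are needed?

For a proportion with margin E = 0.08 at 80% confidence, z = 1.282.
n = p̂(1−p̂)(z/E)² = 0.124 × 0.876 × (1.282/0.08)² = 27.89
Round up: n = 28.

28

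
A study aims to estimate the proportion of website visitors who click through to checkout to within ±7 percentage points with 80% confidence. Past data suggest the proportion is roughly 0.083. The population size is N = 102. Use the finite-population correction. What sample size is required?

For a proportion with margin E = 0.07 at 80% confidence, z = 1.282.
n = p̂(1−p̂)(z/E)² = 0.083 × 0.917 × (1.282/0.07)² = 25.53 — call this n₀.
Finite-population correction with N = 102: n = n₀ / (1 + (n₀−1)/N) = 25.53 / 1.24 = 20.59
Round up: n = 21.

21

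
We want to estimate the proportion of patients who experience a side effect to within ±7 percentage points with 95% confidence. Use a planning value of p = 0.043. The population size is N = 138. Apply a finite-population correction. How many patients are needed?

27

For a proportion with margin E = 0.07 at 95% confidence, z = 1.960.
n = p̂(1−p̂)(z/E)² = 0.043 × 0.957 × (1.960/0.07)² = 32.26 — call this n₀.
Finite-population correction with N = 138: n = n₀ / (1 + (n₀−1)/N) = 32.26 / 1.227 = 26.29
Round up: n = 27.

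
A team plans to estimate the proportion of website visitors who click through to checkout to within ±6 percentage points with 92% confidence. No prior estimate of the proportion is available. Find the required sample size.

For a proportion with margin E = 0.06 at 92% confidence, z = 1.751.
With no prior estimate, use p = 0.5, which maximizes p(1−p) at 0.25.
n = 0.25 × (z/E)² = 0.25 × (1.751/0.06)² = 212.92
Round up: n = 213.

213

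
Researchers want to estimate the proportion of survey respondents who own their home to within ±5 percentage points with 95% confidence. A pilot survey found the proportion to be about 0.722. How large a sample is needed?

For a proportion with margin E = 0.05 at 95% confidence, z = 1.960.
n = p̂(1−p̂)(z/E)² = 0.722 × 0.278 × (1.960/0.05)² = 308.43
Round up: n = 309.

309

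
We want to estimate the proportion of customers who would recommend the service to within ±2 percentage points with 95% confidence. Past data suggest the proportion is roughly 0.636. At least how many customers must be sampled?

2224

For a proportion with margin E = 0.02 at 95% confidence, z = 1.960.
n = p̂(1−p̂)(z/E)² = 0.636 × 0.364 × (1.960/0.02)² = 2223.36
Round up: n = 2224.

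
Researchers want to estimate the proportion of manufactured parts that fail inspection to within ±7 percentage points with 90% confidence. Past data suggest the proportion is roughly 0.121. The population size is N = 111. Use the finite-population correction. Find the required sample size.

n = 39

For a proportion with margin E = 0.07 at 90% confidence, z = 1.645.
n = p̂(1−p̂)(z/E)² = 0.121 × 0.879 × (1.645/0.07)² = 58.74 — call this n₀.
Finite-population correction with N = 111: n = n₀ / (1 + (n₀−1)/N) = 58.74 / 1.52 = 38.64
Round up: n = 39.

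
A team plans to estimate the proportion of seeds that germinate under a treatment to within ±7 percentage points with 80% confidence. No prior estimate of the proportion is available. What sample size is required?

For a proportion with margin E = 0.07 at 80% confidence, z = 1.282.
With no prior estimate, use p = 0.5, which maximizes p(1−p) at 0.25.
n = 0.25 × (z/E)² = 0.25 × (1.282/0.07)² = 83.85
Round up: n = 84.

84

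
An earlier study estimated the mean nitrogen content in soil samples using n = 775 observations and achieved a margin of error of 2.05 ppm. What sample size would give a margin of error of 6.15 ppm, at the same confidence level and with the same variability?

87

Margin of error scales as 1/√n, so n₂ = n₁·(E₁/E₂)².
n₂ = 775 × (2.05/6.15)² = 775 × 0.1111 = 86.10
Round up: n₂ = 87.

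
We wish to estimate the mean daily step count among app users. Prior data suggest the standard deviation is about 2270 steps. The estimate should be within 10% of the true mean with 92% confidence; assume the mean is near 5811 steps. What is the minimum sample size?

47

For a mean, the margin of error is E = z·σ/√n, so n = (zσ/E)².
At 92% confidence, z = 1.751.
E = 10% of 5811 = 581.1 steps.
n = (1.751 × 2270 / 581.1)² = 46.79
Round up: n = 47.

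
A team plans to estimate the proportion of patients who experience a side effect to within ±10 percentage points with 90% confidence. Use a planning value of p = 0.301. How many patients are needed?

For a proportion with margin E = 0.1 at 90% confidence, z = 1.645.
n = p̂(1−p̂)(z/E)² = 0.301 × 0.699 × (1.645/0.1)² = 56.93
Round up: n = 57.

57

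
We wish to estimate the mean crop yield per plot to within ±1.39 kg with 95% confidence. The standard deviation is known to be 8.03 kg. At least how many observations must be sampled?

For a mean, the margin of error is E = z·σ/√n, so n = (zσ/E)².
At 95% confidence, z = 1.960.
n = (1.960 × 8.03 / 1.39)² = 128.21
Round up: n = 129.

n = 129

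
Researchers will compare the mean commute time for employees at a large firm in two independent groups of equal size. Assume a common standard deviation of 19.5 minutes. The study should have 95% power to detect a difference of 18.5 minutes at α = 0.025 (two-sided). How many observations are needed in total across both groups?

For two equal groups, n per group = 2·((z_{α/2} + z_β)·σ/δ)².
z_{α/2} = 2.241; z_β = 1.645 (power 95%).
n = 2 × (3.886 × 19.5 / 18.5)² = 2 × 16.78 = 33.56
Round up: n = 34 per group.
Total across both groups: 2 × 34 = 68.

68 total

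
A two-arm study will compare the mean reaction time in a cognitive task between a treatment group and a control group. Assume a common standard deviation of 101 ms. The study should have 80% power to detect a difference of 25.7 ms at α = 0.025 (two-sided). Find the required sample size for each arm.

For two equal groups, n per group = 2·((z_{α/2} + z_β)·σ/δ)².
z_{α/2} = 2.241; z_β = 0.842 (power 80%).
n = 2 × (3.083 × 101 / 25.7)² = 2 × 146.80 = 293.60
Round up: n = 294 per group.

294 per group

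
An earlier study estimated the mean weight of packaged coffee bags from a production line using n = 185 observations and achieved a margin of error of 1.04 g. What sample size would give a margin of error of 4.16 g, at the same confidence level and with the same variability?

Margin of error scales as 1/√n, so n₂ = n₁·(E₁/E₂)².
n₂ = 185 × (1.04/4.16)² = 185 × 0.0625 = 11.56
Round up: n₂ = 12.

n = 12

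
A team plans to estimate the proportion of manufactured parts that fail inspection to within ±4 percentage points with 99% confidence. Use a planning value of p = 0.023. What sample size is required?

For a proportion with margin E = 0.04 at 99% confidence, z = 2.576.
n = p̂(1−p̂)(z/E)² = 0.023 × 0.977 × (2.576/0.04)² = 93.20
Round up: n = 94.

94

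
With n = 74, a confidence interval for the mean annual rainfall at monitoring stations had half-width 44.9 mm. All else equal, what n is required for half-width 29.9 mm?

Margin of error scales as 1/√n, so n₂ = n₁·(E₁/E₂)².
n₂ = 74 × (44.9/29.9)² = 74 × 2.255 = 166.87
Round up: n₂ = 167.

167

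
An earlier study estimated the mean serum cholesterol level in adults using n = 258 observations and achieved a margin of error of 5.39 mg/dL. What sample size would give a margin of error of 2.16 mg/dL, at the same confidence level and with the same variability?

1607

Margin of error scales as 1/√n, so n₂ = n₁·(E₁/E₂)².
n₂ = 258 × (5.39/2.16)² = 258 × 6.227 = 1606.57
Round up: n₂ = 1607.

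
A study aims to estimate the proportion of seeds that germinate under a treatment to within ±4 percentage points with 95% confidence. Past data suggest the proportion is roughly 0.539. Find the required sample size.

For a proportion with margin E = 0.04 at 95% confidence, z = 1.960.
n = p̂(1−p̂)(z/E)² = 0.539 × 0.461 × (1.960/0.04)² = 596.60
Round up: n = 597.

597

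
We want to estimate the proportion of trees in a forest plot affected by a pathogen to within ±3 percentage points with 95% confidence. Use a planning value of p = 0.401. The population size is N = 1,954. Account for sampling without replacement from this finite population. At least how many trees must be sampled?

For a proportion with margin E = 0.03 at 95% confidence, z = 1.960.
n = p̂(1−p̂)(z/E)² = 0.401 × 0.599 × (1.960/0.03)² = 1025.28 — call this n₀.
Finite-population correction with N = 1,954: n = n₀ / (1 + (n₀−1)/N) = 1025.28 / 1.524 = 672.76
Round up: n = 673.

673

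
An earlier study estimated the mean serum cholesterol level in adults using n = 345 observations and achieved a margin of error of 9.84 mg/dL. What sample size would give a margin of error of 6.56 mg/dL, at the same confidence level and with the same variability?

777

Margin of error scales as 1/√n, so n₂ = n₁·(E₁/E₂)².
n₂ = 345 × (9.84/6.56)² = 345 × 2.25 = 776.25
Round up: n₂ = 777.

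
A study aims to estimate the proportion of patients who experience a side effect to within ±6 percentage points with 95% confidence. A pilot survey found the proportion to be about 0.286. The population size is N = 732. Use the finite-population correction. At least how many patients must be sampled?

For a proportion with margin E = 0.06 at 95% confidence, z = 1.960.
n = p̂(1−p̂)(z/E)² = 0.286 × 0.714 × (1.960/0.06)² = 217.91 — call this n₀.
Finite-population correction with N = 732: n = n₀ / (1 + (n₀−1)/N) = 217.91 / 1.296 = 168.14
Round up: n = 169.

n = 169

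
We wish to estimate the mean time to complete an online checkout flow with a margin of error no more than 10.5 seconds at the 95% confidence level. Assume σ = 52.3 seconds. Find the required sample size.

n = 96

For a mean, the margin of error is E = z·σ/√n, so n = (zσ/E)².
At 95% confidence, z = 1.960.
n = (1.960 × 52.3 / 10.5)² = 95.31
Round up: n = 96.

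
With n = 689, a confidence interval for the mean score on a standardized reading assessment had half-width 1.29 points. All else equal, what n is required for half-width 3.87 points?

n = 77

Margin of error scales as 1/√n, so n₂ = n₁·(E₁/E₂)².
n₂ = 689 × (1.29/3.87)² = 689 × 0.1111 = 76.55
Round up: n₂ = 77.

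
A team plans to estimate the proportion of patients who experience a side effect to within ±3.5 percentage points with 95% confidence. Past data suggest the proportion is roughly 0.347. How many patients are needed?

For a proportion with margin E = 0.035 at 95% confidence, z = 1.960.
n = p̂(1−p̂)(z/E)² = 0.347 × 0.653 × (1.960/0.035)² = 710.59
Round up: n = 711.

711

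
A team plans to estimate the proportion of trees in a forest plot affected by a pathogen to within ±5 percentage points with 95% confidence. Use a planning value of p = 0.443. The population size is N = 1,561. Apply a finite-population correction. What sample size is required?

306

For a proportion with margin E = 0.05 at 95% confidence, z = 1.960.
n = p̂(1−p̂)(z/E)² = 0.443 × 0.557 × (1.960/0.05)² = 379.17 — call this n₀.
Finite-population correction with N = 1,561: n = n₀ / (1 + (n₀−1)/N) = 379.17 / 1.242 = 305.29
Round up: n = 306.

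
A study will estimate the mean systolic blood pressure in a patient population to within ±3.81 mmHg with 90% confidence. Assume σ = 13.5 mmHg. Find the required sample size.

For a mean, the margin of error is E = z·σ/√n, so n = (zσ/E)².
At 90% confidence, z = 1.645.
n = (1.645 × 13.5 / 3.81)² = 33.97
Round up: n = 34.

34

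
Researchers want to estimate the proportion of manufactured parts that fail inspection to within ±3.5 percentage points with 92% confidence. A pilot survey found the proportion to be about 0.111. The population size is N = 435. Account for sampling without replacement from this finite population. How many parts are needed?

For a proportion with margin E = 0.035 at 92% confidence, z = 1.751.
n = p̂(1−p̂)(z/E)² = 0.111 × 0.889 × (1.751/0.035)² = 246.98 — call this n₀.
Finite-population correction with N = 435: n = n₀ / (1 + (n₀−1)/N) = 246.98 / 1.565 = 157.81
Round up: n = 158.

n = 158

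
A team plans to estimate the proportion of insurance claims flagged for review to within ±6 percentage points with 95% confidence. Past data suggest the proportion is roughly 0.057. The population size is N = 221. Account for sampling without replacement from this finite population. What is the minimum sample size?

For a proportion with margin E = 0.06 at 95% confidence, z = 1.960.
n = p̂(1−p̂)(z/E)² = 0.057 × 0.943 × (1.960/0.06)² = 57.36 — call this n₀.
Finite-population correction with N = 221: n = n₀ / (1 + (n₀−1)/N) = 57.36 / 1.255 = 45.71
Round up: n = 46.

n = 46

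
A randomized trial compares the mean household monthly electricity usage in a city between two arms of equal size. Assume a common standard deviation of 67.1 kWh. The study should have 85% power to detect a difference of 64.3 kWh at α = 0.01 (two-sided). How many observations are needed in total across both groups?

For two equal groups, n per group = 2·((z_{α/2} + z_β)·σ/δ)².
z_{α/2} = 2.576; z_β = 1.036 (power 85%).
n = 2 × (3.612 × 67.1 / 64.3)² = 2 × 14.21 = 28.42
Round up: n = 29 per group.
Total across both groups: 2 × 29 = 58.

58 total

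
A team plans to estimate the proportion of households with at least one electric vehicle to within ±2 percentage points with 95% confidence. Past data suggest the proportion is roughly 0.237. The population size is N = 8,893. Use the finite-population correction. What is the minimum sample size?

For a proportion with margin E = 0.02 at 95% confidence, z = 1.960.
n = p̂(1−p̂)(z/E)² = 0.237 × 0.763 × (1.960/0.02)² = 1736.70 — call this n₀.
Finite-population correction with N = 8,893: n = n₀ / (1 + (n₀−1)/N) = 1736.70 / 1.195 = 1453.31
Round up: n = 1454.

1454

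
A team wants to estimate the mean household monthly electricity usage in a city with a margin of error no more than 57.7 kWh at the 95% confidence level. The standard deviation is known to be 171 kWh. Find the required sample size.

For a mean, the margin of error is E = z·σ/√n, so n = (zσ/E)².
At 95% confidence, z = 1.960.
n = (1.960 × 171 / 57.7)² = 33.74
Round up: n = 34.

34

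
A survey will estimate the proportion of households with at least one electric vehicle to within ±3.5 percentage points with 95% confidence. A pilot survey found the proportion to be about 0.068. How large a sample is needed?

For a proportion with margin E = 0.035 at 95% confidence, z = 1.960.
n = p̂(1−p̂)(z/E)² = 0.068 × 0.932 × (1.960/0.035)² = 198.75
Round up: n = 199.

199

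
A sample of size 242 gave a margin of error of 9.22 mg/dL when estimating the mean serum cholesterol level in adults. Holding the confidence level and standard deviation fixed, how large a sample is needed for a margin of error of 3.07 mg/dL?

n = 2183

Margin of error scales as 1/√n, so n₂ = n₁·(E₁/E₂)².
n₂ = 242 × (9.22/3.07)² = 242 × 9.02 = 2182.84
Round up: n₂ = 2183.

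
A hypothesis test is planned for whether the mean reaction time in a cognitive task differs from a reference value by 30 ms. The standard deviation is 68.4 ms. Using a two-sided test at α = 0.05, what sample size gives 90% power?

For a one-sample z-test, n = ((z_{α/2} + z_β)·σ/δ)².
z_{α/2} = 1.960 (two-sided α = 0.05); z_β = 1.282 (power 90% → β = 0.1).
n = (3.242 × 68.4 / 30)² = 54.64
Round up: n = 55.

55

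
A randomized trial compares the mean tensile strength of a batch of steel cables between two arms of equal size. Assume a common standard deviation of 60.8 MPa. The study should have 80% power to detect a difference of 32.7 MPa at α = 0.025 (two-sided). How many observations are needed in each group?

66 per group

For two equal groups, n per group = 2·((z_{α/2} + z_β)·σ/δ)².
z_{α/2} = 2.241; z_β = 0.842 (power 80%).
n = 2 × (3.083 × 60.8 / 32.7)² = 2 × 32.86 = 65.72
Round up: n = 66 per group.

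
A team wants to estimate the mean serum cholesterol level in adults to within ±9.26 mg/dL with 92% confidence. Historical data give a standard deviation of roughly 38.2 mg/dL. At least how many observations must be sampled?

For a mean, the margin of error is E = z·σ/√n, so n = (zσ/E)².
At 92% confidence, z = 1.751.
n = (1.751 × 38.2 / 9.26)² = 52.18
Round up: n = 53.

53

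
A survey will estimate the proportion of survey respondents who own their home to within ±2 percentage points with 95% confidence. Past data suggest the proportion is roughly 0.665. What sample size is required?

For a proportion with margin E = 0.02 at 95% confidence, z = 1.960.
n = p̂(1−p̂)(z/E)² = 0.665 × 0.335 × (1.960/0.02)² = 2139.53
Round up: n = 2140.

2140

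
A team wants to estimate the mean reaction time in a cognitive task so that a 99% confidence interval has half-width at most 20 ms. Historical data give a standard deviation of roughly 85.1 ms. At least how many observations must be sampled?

121

For a mean, the margin of error is E = z·σ/√n, so n = (zσ/E)².
At 99% confidence, z = 2.576.
n = (2.576 × 85.1 / 20)² = 120.14
Round up: n = 121.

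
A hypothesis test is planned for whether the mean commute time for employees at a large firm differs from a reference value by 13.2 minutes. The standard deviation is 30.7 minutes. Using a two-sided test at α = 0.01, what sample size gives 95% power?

97

For a one-sample z-test, n = ((z_{α/2} + z_β)·σ/δ)².
z_{α/2} = 2.576 (two-sided α = 0.01); z_β = 1.645 (power 95% → β = 0.05).
n = (4.221 × 30.7 / 13.2)² = 96.37
Round up: n = 97.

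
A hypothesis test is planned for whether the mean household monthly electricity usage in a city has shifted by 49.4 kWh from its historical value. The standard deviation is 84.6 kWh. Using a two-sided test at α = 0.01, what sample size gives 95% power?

53

For a one-sample z-test, n = ((z_{α/2} + z_β)·σ/δ)².
z_{α/2} = 2.576 (two-sided α = 0.01); z_β = 1.645 (power 95% → β = 0.05).
n = (4.221 × 84.6 / 49.4)² = 52.25
Round up: n = 53.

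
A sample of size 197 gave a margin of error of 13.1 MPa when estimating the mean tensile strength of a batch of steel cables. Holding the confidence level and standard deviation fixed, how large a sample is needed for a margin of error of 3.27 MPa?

Margin of error scales as 1/√n, so n₂ = n₁·(E₁/E₂)².
n₂ = 197 × (13.1/3.27)² = 197 × 16.05 = 3161.85
Round up: n₂ = 3162.

n = 3162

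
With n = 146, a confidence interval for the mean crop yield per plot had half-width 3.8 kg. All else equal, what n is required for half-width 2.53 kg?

330

Margin of error scales as 1/√n, so n₂ = n₁·(E₁/E₂)².
n₂ = 146 × (3.8/2.53)² = 146 × 2.256 = 329.38
Round up: n₂ = 330.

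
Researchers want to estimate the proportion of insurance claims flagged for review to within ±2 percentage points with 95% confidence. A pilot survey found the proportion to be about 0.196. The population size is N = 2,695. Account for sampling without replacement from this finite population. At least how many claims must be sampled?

For a proportion with margin E = 0.02 at 95% confidence, z = 1.960.
n = p̂(1−p̂)(z/E)² = 0.196 × 0.804 × (1.960/0.02)² = 1513.44 — call this n₀.
Finite-population correction with N = 2,695: n = n₀ / (1 + (n₀−1)/N) = 1513.44 / 1.561 = 969.53
Round up: n = 970.

970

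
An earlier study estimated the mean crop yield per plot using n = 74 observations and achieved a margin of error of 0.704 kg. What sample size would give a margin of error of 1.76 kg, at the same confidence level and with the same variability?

12

Margin of error scales as 1/√n, so n₂ = n₁·(E₁/E₂)².
n₂ = 74 × (0.704/1.76)² = 74 × 0.16 = 11.84
Round up: n₂ = 12.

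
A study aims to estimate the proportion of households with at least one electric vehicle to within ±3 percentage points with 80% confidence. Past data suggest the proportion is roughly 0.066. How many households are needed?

113

For a proportion with margin E = 0.03 at 80% confidence, z = 1.282.
n = p̂(1−p̂)(z/E)² = 0.066 × 0.934 × (1.282/0.03)² = 112.57
Round up: n = 113.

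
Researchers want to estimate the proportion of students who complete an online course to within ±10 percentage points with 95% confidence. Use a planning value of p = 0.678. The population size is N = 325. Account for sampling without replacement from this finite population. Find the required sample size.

For a proportion with margin E = 0.1 at 95% confidence, z = 1.960.
n = p̂(1−p̂)(z/E)² = 0.678 × 0.322 × (1.960/0.1)² = 83.87 — call this n₀.
Finite-population correction with N = 325: n = n₀ / (1 + (n₀−1)/N) = 83.87 / 1.255 = 66.83
Round up: n = 67.

n = 67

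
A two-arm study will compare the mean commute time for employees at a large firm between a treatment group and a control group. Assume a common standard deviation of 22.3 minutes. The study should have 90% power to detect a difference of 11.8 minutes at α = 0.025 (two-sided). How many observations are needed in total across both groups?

For two equal groups, n per group = 2·((z_{α/2} + z_β)·σ/δ)².
z_{α/2} = 2.241; z_β = 1.282 (power 90%).
n = 2 × (3.523 × 22.3 / 11.8)² = 2 × 44.33 = 88.66
Round up: n = 89 per group.
Total across both groups: 2 × 89 = 178.

178 total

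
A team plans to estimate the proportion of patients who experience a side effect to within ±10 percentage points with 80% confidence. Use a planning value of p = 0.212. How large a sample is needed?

28

For a proportion with margin E = 0.1 at 80% confidence, z = 1.282.
n = p̂(1−p̂)(z/E)² = 0.212 × 0.788 × (1.282/0.1)² = 27.46
Round up: n = 28.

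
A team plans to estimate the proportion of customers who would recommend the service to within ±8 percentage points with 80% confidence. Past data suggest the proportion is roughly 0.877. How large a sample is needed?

For a proportion with margin E = 0.08 at 80% confidence, z = 1.282.
n = p̂(1−p̂)(z/E)² = 0.877 × 0.123 × (1.282/0.08)² = 27.70
Round up: n = 28.

n = 28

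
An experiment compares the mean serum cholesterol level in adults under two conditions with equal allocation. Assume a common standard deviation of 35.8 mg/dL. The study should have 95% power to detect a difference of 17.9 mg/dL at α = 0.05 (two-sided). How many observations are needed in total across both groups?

For two equal groups, n per group = 2·((z_{α/2} + z_β)·σ/δ)².
z_{α/2} = 1.960; z_β = 1.645 (power 95%).
n = 2 × (3.605 × 35.8 / 17.9)² = 2 × 51.98 = 103.96
Round up: n = 104 per group.
Total across both groups: 2 × 104 = 208.

208 total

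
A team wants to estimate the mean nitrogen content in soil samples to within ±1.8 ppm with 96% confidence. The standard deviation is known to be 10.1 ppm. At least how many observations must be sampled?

133

For a mean, the margin of error is E = z·σ/√n, so n = (zσ/E)².
At 96% confidence, z = 2.054.
n = (2.054 × 10.1 / 1.8)² = 132.83
Round up: n = 133.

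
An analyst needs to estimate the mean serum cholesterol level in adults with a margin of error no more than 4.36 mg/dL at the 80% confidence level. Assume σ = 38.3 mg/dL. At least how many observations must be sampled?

For a mean, the margin of error is E = z·σ/√n, so n = (zσ/E)².
At 80% confidence, z = 1.282.
n = (1.282 × 38.3 / 4.36)² = 126.82
Round up: n = 127.

127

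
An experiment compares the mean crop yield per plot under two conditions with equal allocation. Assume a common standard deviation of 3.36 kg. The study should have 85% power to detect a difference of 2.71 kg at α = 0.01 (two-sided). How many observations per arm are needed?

For two equal groups, n per group = 2·((z_{α/2} + z_β)·σ/δ)².
z_{α/2} = 2.576; z_β = 1.036 (power 85%).
n = 2 × (3.612 × 3.36 / 2.71)² = 2 × 20.06 = 40.12
Round up: n = 41 per group.

41 per group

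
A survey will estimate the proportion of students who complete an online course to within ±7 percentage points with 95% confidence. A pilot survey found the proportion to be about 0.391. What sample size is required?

n = 187

For a proportion with margin E = 0.07 at 95% confidence, z = 1.960.
n = p̂(1−p̂)(z/E)² = 0.391 × 0.609 × (1.960/0.07)² = 186.69
Round up: n = 187.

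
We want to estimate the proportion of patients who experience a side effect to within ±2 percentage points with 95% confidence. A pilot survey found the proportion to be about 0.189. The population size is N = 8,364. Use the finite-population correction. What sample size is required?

For a proportion with margin E = 0.02 at 95% confidence, z = 1.960.
n = p̂(1−p̂)(z/E)² = 0.189 × 0.811 × (1.960/0.02)² = 1472.09 — call this n₀.
Finite-population correction with N = 8,364: n = n₀ / (1 + (n₀−1)/N) = 1472.09 / 1.176 = 1251.78
Round up: n = 1252.

1252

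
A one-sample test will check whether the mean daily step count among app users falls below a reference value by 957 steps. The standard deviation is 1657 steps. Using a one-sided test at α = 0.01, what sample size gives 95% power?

For a one-sample z-test, n = ((z_α + z_β)·σ/δ)².
z_α = 2.326 (one-sided α = 0.01); z_β = 1.645 (power 95% → β = 0.05).
n = (3.971 × 1657 / 957)² = 47.27
Round up: n = 48.

48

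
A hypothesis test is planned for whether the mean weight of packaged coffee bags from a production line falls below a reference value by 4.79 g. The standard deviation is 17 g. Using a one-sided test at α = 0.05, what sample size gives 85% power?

91

For a one-sample z-test, n = ((z_α + z_β)·σ/δ)².
z_α = 1.645 (one-sided α = 0.05); z_β = 1.036 (power 85% → β = 0.15).
n = (2.681 × 17 / 4.79)² = 90.54
Round up: n = 91.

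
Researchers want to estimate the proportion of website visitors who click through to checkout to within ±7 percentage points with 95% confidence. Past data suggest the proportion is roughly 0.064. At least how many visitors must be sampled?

47

For a proportion with margin E = 0.07 at 95% confidence, z = 1.960.
n = p̂(1−p̂)(z/E)² = 0.064 × 0.936 × (1.960/0.07)² = 46.96
Round up: n = 47.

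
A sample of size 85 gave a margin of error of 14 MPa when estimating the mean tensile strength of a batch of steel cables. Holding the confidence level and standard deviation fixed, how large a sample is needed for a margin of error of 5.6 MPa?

Margin of error scales as 1/√n, so n₂ = n₁·(E₁/E₂)².
n₂ = 85 × (14/5.6)² = 85 × 6.25 = 531.25
Round up: n₂ = 532.

532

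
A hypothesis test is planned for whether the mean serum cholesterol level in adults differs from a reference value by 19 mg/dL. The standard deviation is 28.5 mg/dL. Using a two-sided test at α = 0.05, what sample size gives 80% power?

For a one-sample z-test, n = ((z_{α/2} + z_β)·σ/δ)².
z_{α/2} = 1.960 (two-sided α = 0.05); z_β = 0.842 (power 80% → β = 0.2).
n = (2.802 × 28.5 / 19)² = 17.67
Round up: n = 18.

18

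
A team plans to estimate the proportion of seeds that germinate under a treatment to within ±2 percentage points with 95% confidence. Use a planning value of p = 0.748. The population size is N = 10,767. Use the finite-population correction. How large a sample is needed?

For a proportion with margin E = 0.02 at 95% confidence, z = 1.960.
n = p̂(1−p̂)(z/E)² = 0.748 × 0.252 × (1.960/0.02)² = 1810.32 — call this n₀.
Finite-population correction with N = 10,767: n = n₀ / (1 + (n₀−1)/N) = 1810.32 / 1.168 = 1549.93
Round up: n = 1550.

1550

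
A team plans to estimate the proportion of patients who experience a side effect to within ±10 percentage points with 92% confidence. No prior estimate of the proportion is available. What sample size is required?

77

For a proportion with margin E = 0.1 at 92% confidence, z = 1.751.
With no prior estimate, use p = 0.5, which maximizes p(1−p) at 0.25.
n = 0.25 × (z/E)² = 0.25 × (1.751/0.1)² = 76.65
Round up: n = 77.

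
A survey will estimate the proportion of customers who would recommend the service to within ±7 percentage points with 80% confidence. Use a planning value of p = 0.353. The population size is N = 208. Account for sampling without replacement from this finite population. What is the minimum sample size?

57

For a proportion with margin E = 0.07 at 80% confidence, z = 1.282.
n = p̂(1−p̂)(z/E)² = 0.353 × 0.647 × (1.282/0.07)² = 76.61 — call this n₀.
Finite-population correction with N = 208: n = n₀ / (1 + (n₀−1)/N) = 76.61 / 1.364 = 56.17
Round up: n = 57.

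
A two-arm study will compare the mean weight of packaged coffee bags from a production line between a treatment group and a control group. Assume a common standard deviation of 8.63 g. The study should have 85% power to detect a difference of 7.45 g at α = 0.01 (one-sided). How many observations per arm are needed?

For two equal groups, n per group = 2·((z_α + z_β)·σ/δ)².
z_α = 2.326; z_β = 1.036 (power 85%).
n = 2 × (3.362 × 8.63 / 7.45)² = 2 × 15.17 = 30.34
Round up: n = 31 per group.

31 per group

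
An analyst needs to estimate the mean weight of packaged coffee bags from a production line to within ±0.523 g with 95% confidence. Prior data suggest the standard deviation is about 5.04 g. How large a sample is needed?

For a mean, the margin of error is E = z·σ/√n, so n = (zσ/E)².
At 95% confidence, z = 1.960.
n = (1.960 × 5.04 / 0.523)² = 356.75
Round up: n = 357.

357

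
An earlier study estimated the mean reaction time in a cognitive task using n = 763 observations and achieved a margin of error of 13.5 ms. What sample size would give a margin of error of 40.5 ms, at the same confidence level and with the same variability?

85

Margin of error scales as 1/√n, so n₂ = n₁·(E₁/E₂)².
n₂ = 763 × (13.5/40.5)² = 763 × 0.1111 = 84.77
Round up: n₂ = 85.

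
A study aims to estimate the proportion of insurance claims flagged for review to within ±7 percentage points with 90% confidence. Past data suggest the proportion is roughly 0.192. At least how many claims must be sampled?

n = 86

For a proportion with margin E = 0.07 at 90% confidence, z = 1.645.
n = p̂(1−p̂)(z/E)² = 0.192 × 0.808 × (1.645/0.07)² = 85.67
Round up: n = 86.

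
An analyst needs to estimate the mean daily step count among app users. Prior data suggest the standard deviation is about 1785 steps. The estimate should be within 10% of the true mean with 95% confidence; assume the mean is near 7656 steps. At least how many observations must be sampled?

For a mean, the margin of error is E = z·σ/√n, so n = (zσ/E)².
At 95% confidence, z = 1.960.
E = 10% of 7656 = 765.6 steps.
n = (1.960 × 1785 / 765.6)² = 20.88
Round up: n = 21.

21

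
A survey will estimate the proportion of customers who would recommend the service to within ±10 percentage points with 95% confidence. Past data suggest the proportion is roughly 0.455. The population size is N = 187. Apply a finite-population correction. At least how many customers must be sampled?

64

For a proportion with margin E = 0.1 at 95% confidence, z = 1.960.
n = p̂(1−p̂)(z/E)² = 0.455 × 0.545 × (1.960/0.1)² = 95.26 — call this n₀.
Finite-population correction with N = 187: n = n₀ / (1 + (n₀−1)/N) = 95.26 / 1.504 = 63.34
Round up: n = 64.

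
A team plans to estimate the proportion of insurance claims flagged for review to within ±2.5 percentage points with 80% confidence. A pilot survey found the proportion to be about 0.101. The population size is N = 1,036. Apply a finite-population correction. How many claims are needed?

195

For a proportion with margin E = 0.025 at 80% confidence, z = 1.282.
n = p̂(1−p̂)(z/E)² = 0.101 × 0.899 × (1.282/0.025)² = 238.77 — call this n₀.
Finite-population correction with N = 1,036: n = n₀ / (1 + (n₀−1)/N) = 238.77 / 1.23 = 194.12
Round up: n = 195.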